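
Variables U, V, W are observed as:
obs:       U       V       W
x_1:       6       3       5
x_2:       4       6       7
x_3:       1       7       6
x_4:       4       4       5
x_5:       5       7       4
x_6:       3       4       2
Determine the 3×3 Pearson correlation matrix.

Step 1 — column means:
  mean(U) = (6 + 4 + 1 + 4 + 5 + 3) / 6 = 23/6 = 3.8333
  mean(V) = (3 + 6 + 7 + 4 + 7 + 4) / 6 = 31/6 = 5.1667
  mean(W) = (5 + 7 + 6 + 5 + 4 + 2) / 6 = 29/6 = 4.8333

Step 2 — sample variances and covariances s[i,j] = (1/(n-1)) · Σ_k (x_{k,i} - mean_i) · (x_{k,j} - mean_j), with n-1 = 5:
  s[U,U] = ((2.1667)·(2.1667) + (0.1667)·(0.1667) + (-2.8333)·(-2.8333) + (0.1667)·(0.1667) + (1.1667)·(1.1667) + (-0.8333)·(-0.8333)) / 5 = 14.8333/5 = 2.9667
  s[U,V] = ((2.1667)·(-2.1667) + (0.1667)·(0.8333) + (-2.8333)·(1.8333) + (0.1667)·(-1.1667) + (1.1667)·(1.8333) + (-0.8333)·(-1.1667)) / 5 = -6.8333/5 = -1.3667
  s[U,W] = ((2.1667)·(0.1667) + (0.1667)·(2.1667) + (-2.8333)·(1.1667) + (0.1667)·(0.1667) + (1.1667)·(-0.8333) + (-0.8333)·(-2.8333)) / 5 = -1.1667/5 = -0.2333
  s[V,V] = ((-2.1667)·(-2.1667) + (0.8333)·(0.8333) + (1.8333)·(1.8333) + (-1.1667)·(-1.1667) + (1.8333)·(1.8333) + (-1.1667)·(-1.1667)) / 5 = 14.8333/5 = 2.9667
  s[V,W] = ((-2.1667)·(0.1667) + (0.8333)·(2.1667) + (1.8333)·(1.1667) + (-1.1667)·(0.1667) + (1.8333)·(-0.8333) + (-1.1667)·(-2.8333)) / 5 = 5.1667/5 = 1.0333
  s[W,W] = ((0.1667)·(0.1667) + (2.1667)·(2.1667) + (1.1667)·(1.1667) + (0.1667)·(0.1667) + (-0.8333)·(-0.8333) + (-2.8333)·(-2.8333)) / 5 = 14.8333/5 = 2.9667
  Sample standard deviations s_i = √(s[i,i]):
  s(U) = √(2.9667) = 1.7224
  s(V) = √(2.9667) = 1.7224
  s(W) = √(2.9667) = 1.7224

Step 3 — r_{ij} = s_{ij} / (s_i · s_j):
  r[U,U] = 1 (diagonal).
  r[U,V] = -1.3667 / (1.7224 · 1.7224) = -1.3667 / 2.9667 = -0.4607
  r[U,W] = -0.2333 / (1.7224 · 1.7224) = -0.2333 / 2.9667 = -0.0787
  r[V,V] = 1 (diagonal).
  r[V,W] = 1.0333 / (1.7224 · 1.7224) = 1.0333 / 2.9667 = 0.3483
  r[W,W] = 1 (diagonal).

R is symmetric with unit diagonal. Assembling:

R = [[1, -0.4607, -0.0787],
 [-0.4607, 1, 0.3483],
 [-0.0787, 0.3483, 1]]


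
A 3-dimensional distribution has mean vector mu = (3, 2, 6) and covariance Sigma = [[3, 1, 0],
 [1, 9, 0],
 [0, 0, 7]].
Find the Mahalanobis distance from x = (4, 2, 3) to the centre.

Step 1 — centre the observation: (x - mu) = (1, 0, -3).

Step 2 — invert Sigma (cofactor / det for 3×3, or solve directly):
  Sigma^{-1} = [[0.3462, -0.0385, 0],
 [-0.0385, 0.1154, 0],
 [0, 0, 0.1429]].

Step 3 — form the quadratic (x - mu)^T · Sigma^{-1} · (x - mu):
  Sigma^{-1} · (x - mu) = (0.3462, -0.0385, -0.4286).
  (x - mu)^T · [Sigma^{-1} · (x - mu)] = (1)·(0.3462) + (0)·(-0.0385) + (-3)·(-0.4286) = 1.6319.

Step 4 — take square root: d = √(1.6319) ≈ 1.2774.

d(x, mu) = √(1.6319) ≈ 1.2774


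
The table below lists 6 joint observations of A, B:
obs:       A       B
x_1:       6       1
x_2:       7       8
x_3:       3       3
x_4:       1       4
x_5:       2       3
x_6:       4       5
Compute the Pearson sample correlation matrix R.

Step 1 — column means:
  mean(A) = (6 + 7 + 3 + 1 + 2 + 4) / 6 = 23/6 = 3.8333
  mean(B) = (1 + 8 + 3 + 4 + 3 + 5) / 6 = 24/6 = 4

Step 2 — sample variances and covariances s[i,j] = (1/(n-1)) · Σ_k (x_{k,i} - mean_i) · (x_{k,j} - mean_j), with n-1 = 5:
  s[A,A] = ((2.1667)·(2.1667) + (3.1667)·(3.1667) + (-0.8333)·(-0.8333) + (-2.8333)·(-2.8333) + (-1.8333)·(-1.8333) + (0.1667)·(0.1667)) / 5 = 26.8333/5 = 5.3667
  s[A,B] = ((2.1667)·(-3) + (3.1667)·(4) + (-0.8333)·(-1) + (-2.8333)·(0) + (-1.8333)·(-1) + (0.1667)·(1)) / 5 = 9/5 = 1.8
  s[B,B] = ((-3)·(-3) + (4)·(4) + (-1)·(-1) + (0)·(0) + (-1)·(-1) + (1)·(1)) / 5 = 28/5 = 5.6
  Sample standard deviations s_i = √(s[i,i]):
  s(A) = √(5.3667) = 2.3166
  s(B) = √(5.6) = 2.3664

Step 3 — r_{ij} = s_{ij} / (s_i · s_j):
  r[A,A] = 1 (diagonal).
  r[A,B] = 1.8 / (2.3166 · 2.3664) = 1.8 / 5.4821 = 0.3283
  r[B,B] = 1 (diagonal).

R is symmetric with unit diagonal. Assembling:

R = [[1, 0.3283],
 [0.3283, 1]]


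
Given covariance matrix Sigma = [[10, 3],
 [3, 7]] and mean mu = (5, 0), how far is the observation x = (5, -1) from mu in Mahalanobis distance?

Step 1 — centre the observation: (x - mu) = (0, -1).

Step 2 — invert Sigma. det(Sigma) = 10·7 - (3)² = 61.
  Sigma^{-1} = (1/det) · [[d, -b], [-b, a]] = [[0.1148, -0.0492],
 [-0.0492, 0.1639]].

Step 3 — form the quadratic (x - mu)^T · Sigma^{-1} · (x - mu):
  Sigma^{-1} · (x - mu) = (0.0492, -0.1639).
  (x - mu)^T · [Sigma^{-1} · (x - mu)] = (0)·(0.0492) + (-1)·(-0.1639) = 0.1639.

Step 4 — take square root: d = √(0.1639) ≈ 0.4049.

d(x, mu) = √(0.1639) ≈ 0.4049


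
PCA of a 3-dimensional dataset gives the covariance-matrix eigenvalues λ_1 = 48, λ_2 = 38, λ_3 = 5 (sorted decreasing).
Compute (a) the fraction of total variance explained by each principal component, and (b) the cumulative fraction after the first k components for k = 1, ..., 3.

Step 1 — total variance = trace(Sigma) = Σ λ_i = 48 + 38 + 5 = 91.

Step 2 — fraction explained by component i = λ_i / Σ λ:
  PC1: 48/91 = 0.5275
  PC2: 38/91 = 0.4176
  PC3: 5/91 = 0.0549

Step 3 — cumulative fraction after k components = (λ_1 + ... + λ_k) / Σ λ:
  k = 1: 48/91 = 0.5275
  k = 2: (48 + 38)/91 = 86/91 = 0.9451
  k = 3: (48 + 38 + 5)/91 = 91/91 = 1

Summary (fraction, with percent):

explained: PC1 0.5275 (52.75%), PC2 0.4176 (41.76%), PC3 0.0549 (5.49%);  cumulative: 0.5275, 0.9451, 1


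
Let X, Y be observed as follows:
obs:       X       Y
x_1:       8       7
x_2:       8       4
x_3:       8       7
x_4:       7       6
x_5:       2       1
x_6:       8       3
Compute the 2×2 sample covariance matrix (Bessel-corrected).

Step 1 — column means:
  mean(X) = (8 + 8 + 8 + 7 + 2 + 8) / 6 = 41/6 = 6.8333
  mean(Y) = (7 + 4 + 7 + 6 + 1 + 3) / 6 = 28/6 = 4.6667

Step 2 — sample covariance S[i,j] = (1/(n-1)) · Σ_k (x_{k,i} - mean_i) · (x_{k,j} - mean_j), with n-1 = 5.
  S[X,X] = ((1.1667)·(1.1667) + (1.1667)·(1.1667) + (1.1667)·(1.1667) + (0.1667)·(0.1667) + (-4.8333)·(-4.8333) + (1.1667)·(1.1667)) / 5 = 28.8333/5 = 5.7667
  S[X,Y] = ((1.1667)·(2.3333) + (1.1667)·(-0.6667) + (1.1667)·(2.3333) + (0.1667)·(1.3333) + (-4.8333)·(-3.6667) + (1.1667)·(-1.6667)) / 5 = 20.6667/5 = 4.1333
  S[Y,Y] = ((2.3333)·(2.3333) + (-0.6667)·(-0.6667) + (2.3333)·(2.3333) + (1.3333)·(1.3333) + (-3.6667)·(-3.6667) + (-1.6667)·(-1.6667)) / 5 = 29.3333/5 = 5.8667

S is symmetric (S[j,i] = S[i,j]). Assembling:

S = [[5.7667, 4.1333],
 [4.1333, 5.8667]]


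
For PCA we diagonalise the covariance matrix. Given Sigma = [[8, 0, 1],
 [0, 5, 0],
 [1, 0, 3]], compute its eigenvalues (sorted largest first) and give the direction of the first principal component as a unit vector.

Step 1 — characteristic polynomial p(λ) = det(λI - Sigma) = λ³ - tr·λ² + c_1·λ - det, where tr = trace, c_1 = sum of the principal 2×2 minors, det = det(Sigma):
  tr = 8 + 5 + 3 = 16,
  c_1 = (8·5 - (0)²) + (8·3 - (1)²) + (5·3 - (0)²) = 40 + 23 + 15 = 78,
  det = 8·(5·3 - (0)²) - (0)·((0)·3 - (0)·(1)) + (1)·((0)·(0) - 5·(1)) = 8·(15) - (0)·(0) + (1)·(-5) = 115.
  So p(λ) = λ³ - 16λ² + 78λ - 115.
Step 2 — look for an integer root (rational root theorem: any rational root is an integer divisor of 115). Testing λ = 5:
  p(5) = 125 - 400 + 390 - 115 = 0  ✓
  Dividing out (λ - 5): p(λ) = (λ - 5)(λ² - 11λ + 23).
Step 3 — remaining eigenvalues from the quadratic λ² - 11λ + 23 = 0:
  Δ = 11² - 4·23 = 121 - 92 = 29,  λ = (11 ± √29)/2 = (11 ± 5.3852)/2 ≈ 8.1926 or 2.8074.
  Sorted: λ_1 = 8.1926,  λ_2 = 5,  λ_3 = 2.8074  (check: sum = 16 = tr ✓).

Step 4 — unit eigenvector for λ_1 ≈ 8.1926: v spans the null space of (Sigma - λ_1 I), whose rows are
  r_1 = (-0.1926, 0, 1),  r_2 = (0, -3.1926, 0),  r_3 = (1, 0, -5.1926).
  v is orthogonal to every row, so take v ∝ r_1 × r_2 = ((0)·(0) - (1)·(-3.1926), (1)·(0) - (-0.1926)·(0), (-0.1926)·(-3.1926) - (0)·(0)) ≈ (3.1926, 0, 0.6148).
  Let u = (3.1926, 0, 0.6148).
  ||u|| = √((3.1926)² + (0)² + (0.6148)²) = √(10.5706) ≈ 3.2512,  v_1 = u/||u|| ≈ (0.982, 0, 0.1891) (||v_1|| = 1).

λ_1 = 8.1926,  λ_2 = 5,  λ_3 = 2.8074;  v_1 ≈ (0.982, 0, 0.1891)


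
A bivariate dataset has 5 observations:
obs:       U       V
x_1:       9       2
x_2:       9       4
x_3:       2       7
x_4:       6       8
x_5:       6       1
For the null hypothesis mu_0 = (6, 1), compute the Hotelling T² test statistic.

Step 1 — sample mean vector:
  mean(U) = (9 + 9 + 2 + 6 + 6) / 5 = 32/5 = 6.4
  mean(V) = (2 + 4 + 7 + 8 + 1) / 5 = 22/5 = 4.4
  x̄ = (6.4, 4.4),  deviation x̄ - mu_0 = (6.4, 4.4) - (6, 1) = (0.4, 3.4).

Step 2 — sample covariance matrix, S[i,j] = (1/(n-1)) · Σ_k (x_{k,i} - mean_i) · (x_{k,j} - mean_j), divisor n-1 = 4:
  S[U,U] = ((2.6)·(2.6) + (2.6)·(2.6) + (-4.4)·(-4.4) + (-0.4)·(-0.4) + (-0.4)·(-0.4)) / 4 = 33.2/4 = 8.3
  S[U,V] = ((2.6)·(-2.4) + (2.6)·(-0.4) + (-4.4)·(2.6) + (-0.4)·(3.6) + (-0.4)·(-3.4)) / 4 = -18.8/4 = -4.7
  S[V,V] = ((-2.4)·(-2.4) + (-0.4)·(-0.4) + (2.6)·(2.6) + (3.6)·(3.6) + (-3.4)·(-3.4)) / 4 = 37.2/4 = 9.3
  S = [[8.3, -4.7],
 [-4.7, 9.3]].

Step 3 — invert S. det(S) = 8.3·9.3 - (-4.7)² = 55.1.
  S^{-1} = (1/det) · [[d, -b], [-b, a]] = [[0.1688, 0.0853],
 [0.0853, 0.1506]].

Step 4 — quadratic form (x̄ - mu_0)^T · S^{-1} · (x̄ - mu_0):
  S^{-1} · (x̄ - mu_0) = (0.3575, 0.5463),
  (x̄ - mu_0)^T · [...] = (0.4)·(0.3575) + (3.4)·(0.5463) = 2.0004.

Step 5 — scale by n: T² = 5 · 2.0004 = 10.0018.

T² ≈ 10.0018


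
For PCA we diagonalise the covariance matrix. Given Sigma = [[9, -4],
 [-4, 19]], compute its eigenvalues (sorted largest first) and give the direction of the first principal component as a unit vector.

Step 1 — characteristic polynomial of 2×2 Sigma:
  det(Sigma - λI) = λ² - trace · λ + det = 0.
  trace = 9 + 19 = 28, det = 9·19 - (-4)² = 155.
Step 2 — discriminant:
  Δ = trace² - 4·det = 784 - 620 = 164.
Step 3 — eigenvalues:
  λ = (trace ± √Δ)/2 = (28 ± 12.8062)/2,
  λ_1 = 20.4031,  λ_2 = 7.5969.

Step 4 — unit eigenvector for λ_1: solve (Sigma - λ_1 I)v = 0. First row:
  (9 - 20.4031)·v_x + (-4)·v_y = 0, i.e. (-11.4031)·v_x + (-4)·v_y = 0,
  so v ∝ (b, λ_1 - a) = (-4, 11.4031); multiply by -1 so the first entry is positive: u = (4, -11.4031).
  ||u|| = √((4)² + (-11.4031)²) = √(146.0312) ≈ 12.0843,
  v_1 = u/||u|| ≈ (0.331, -0.9436) (||v_1|| = 1).

λ_1 = 20.4031,  λ_2 = 7.5969;  v_1 ≈ (0.331, -0.9436)


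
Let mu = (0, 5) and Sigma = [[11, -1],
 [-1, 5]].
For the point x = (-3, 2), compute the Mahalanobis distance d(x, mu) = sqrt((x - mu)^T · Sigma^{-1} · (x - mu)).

Step 1 — centre the observation: (x - mu) = (-3, -3).

Step 2 — invert Sigma. det(Sigma) = 11·5 - (-1)² = 54.
  Sigma^{-1} = (1/det) · [[d, -b], [-b, a]] = [[0.0926, 0.0185],
 [0.0185, 0.2037]].

Step 3 — form the quadratic (x - mu)^T · Sigma^{-1} · (x - mu):
  Sigma^{-1} · (x - mu) = (-0.3333, -0.6667).
  (x - mu)^T · [Sigma^{-1} · (x - mu)] = (-3)·(-0.3333) + (-3)·(-0.6667) = 3.

Step 4 — take square root: d = √(3) ≈ 1.7321.

d(x, mu) = √(3) ≈ 1.7321


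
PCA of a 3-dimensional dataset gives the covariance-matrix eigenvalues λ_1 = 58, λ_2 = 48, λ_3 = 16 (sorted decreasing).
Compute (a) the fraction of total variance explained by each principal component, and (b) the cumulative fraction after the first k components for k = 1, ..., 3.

Step 1 — total variance = trace(Sigma) = Σ λ_i = 58 + 48 + 16 = 122.

Step 2 — fraction explained by component i = λ_i / Σ λ:
  PC1: 58/122 = 0.4754
  PC2: 48/122 = 0.3934
  PC3: 16/122 = 0.1311

Step 3 — cumulative fraction after k components = (λ_1 + ... + λ_k) / Σ λ:
  k = 1: 58/122 = 0.4754
  k = 2: (58 + 48)/122 = 106/122 = 0.8689
  k = 3: (58 + 48 + 16)/122 = 122/122 = 1

Summary (fraction, with percent):

explained: PC1 0.4754 (47.54%), PC2 0.3934 (39.34%), PC3 0.1311 (13.11%);  cumulative: 0.4754, 0.8689, 1


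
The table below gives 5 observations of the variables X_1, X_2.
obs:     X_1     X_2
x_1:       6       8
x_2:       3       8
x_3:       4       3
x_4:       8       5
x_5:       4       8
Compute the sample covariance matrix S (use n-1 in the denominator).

Step 1 — column means:
  mean(X_1) = (6 + 3 + 4 + 8 + 4) / 5 = 25/5 = 5
  mean(X_2) = (8 + 8 + 3 + 5 + 8) / 5 = 32/5 = 6.4

Step 2 — sample covariance S[i,j] = (1/(n-1)) · Σ_k (x_{k,i} - mean_i) · (x_{k,j} - mean_j), with n-1 = 4.
  S[X_1,X_1] = ((1)·(1) + (-2)·(-2) + (-1)·(-1) + (3)·(3) + (-1)·(-1)) / 4 = 16/4 = 4
  S[X_1,X_2] = ((1)·(1.6) + (-2)·(1.6) + (-1)·(-3.4) + (3)·(-1.4) + (-1)·(1.6)) / 4 = -4/4 = -1
  S[X_2,X_2] = ((1.6)·(1.6) + (1.6)·(1.6) + (-3.4)·(-3.4) + (-1.4)·(-1.4) + (1.6)·(1.6)) / 4 = 21.2/4 = 5.3

S is symmetric (S[j,i] = S[i,j]). Assembling:

S = [[4, -1],
 [-1, 5.3]]


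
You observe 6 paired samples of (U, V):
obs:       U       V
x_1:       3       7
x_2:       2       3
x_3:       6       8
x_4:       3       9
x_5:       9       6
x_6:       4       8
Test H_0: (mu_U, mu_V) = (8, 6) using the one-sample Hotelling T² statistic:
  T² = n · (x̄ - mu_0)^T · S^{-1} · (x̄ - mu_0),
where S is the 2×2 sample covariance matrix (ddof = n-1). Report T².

Step 1 — sample mean vector:
  mean(U) = (3 + 2 + 6 + 3 + 9 + 4) / 6 = 27/6 = 4.5
  mean(V) = (7 + 3 + 8 + 9 + 6 + 8) / 6 = 41/6 = 6.8333
  x̄ = (4.5, 6.8333),  deviation x̄ - mu_0 = (4.5, 6.8333) - (8, 6) = (-3.5, 0.8333).

Step 2 — sample covariance matrix, S[i,j] = (1/(n-1)) · Σ_k (x_{k,i} - mean_i) · (x_{k,j} - mean_j), divisor n-1 = 5:
  S[U,U] = ((-1.5)·(-1.5) + (-2.5)·(-2.5) + (1.5)·(1.5) + (-1.5)·(-1.5) + (4.5)·(4.5) + (-0.5)·(-0.5)) / 5 = 33.5/5 = 6.7
  S[U,V] = ((-1.5)·(0.1667) + (-2.5)·(-3.8333) + (1.5)·(1.1667) + (-1.5)·(2.1667) + (4.5)·(-0.8333) + (-0.5)·(1.1667)) / 5 = 3.5/5 = 0.7
  S[V,V] = ((0.1667)·(0.1667) + (-3.8333)·(-3.8333) + (1.1667)·(1.1667) + (2.1667)·(2.1667) + (-0.8333)·(-0.8333) + (1.1667)·(1.1667)) / 5 = 22.8333/5 = 4.5667
  S = [[6.7, 0.7],
 [0.7, 4.5667]].

Step 3 — invert S. det(S) = 6.7·4.5667 - (0.7)² = 30.1067.
  S^{-1} = (1/det) · [[d, -b], [-b, a]] = [[0.1517, -0.0233],
 [-0.0233, 0.2225]].

Step 4 — quadratic form (x̄ - mu_0)^T · S^{-1} · (x̄ - mu_0):
  S^{-1} · (x̄ - mu_0) = (-0.5503, 0.2668),
  (x̄ - mu_0)^T · [...] = (-3.5)·(-0.5503) + (0.8333)·(0.2668) = 2.1483.

Step 5 — scale by n: T² = 6 · 2.1483 = 12.8897.

T² ≈ 12.8897


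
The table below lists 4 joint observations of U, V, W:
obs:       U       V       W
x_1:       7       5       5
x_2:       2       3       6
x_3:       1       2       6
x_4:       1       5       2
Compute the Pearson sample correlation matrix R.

Step 1 — column means:
  mean(U) = (7 + 2 + 1 + 1) / 4 = 11/4 = 2.75
  mean(V) = (5 + 3 + 2 + 5) / 4 = 15/4 = 3.75
  mean(W) = (5 + 6 + 6 + 2) / 4 = 19/4 = 4.75

Step 2 — sample variances and covariances s[i,j] = (1/(n-1)) · Σ_k (x_{k,i} - mean_i) · (x_{k,j} - mean_j), with n-1 = 3:
  s[U,U] = ((4.25)·(4.25) + (-0.75)·(-0.75) + (-1.75)·(-1.75) + (-1.75)·(-1.75)) / 3 = 24.75/3 = 8.25
  s[U,V] = ((4.25)·(1.25) + (-0.75)·(-0.75) + (-1.75)·(-1.75) + (-1.75)·(1.25)) / 3 = 6.75/3 = 2.25
  s[U,W] = ((4.25)·(0.25) + (-0.75)·(1.25) + (-1.75)·(1.25) + (-1.75)·(-2.75)) / 3 = 2.75/3 = 0.9167
  s[V,V] = ((1.25)·(1.25) + (-0.75)·(-0.75) + (-1.75)·(-1.75) + (1.25)·(1.25)) / 3 = 6.75/3 = 2.25
  s[V,W] = ((1.25)·(0.25) + (-0.75)·(1.25) + (-1.75)·(1.25) + (1.25)·(-2.75)) / 3 = -6.25/3 = -2.0833
  s[W,W] = ((0.25)·(0.25) + (1.25)·(1.25) + (1.25)·(1.25) + (-2.75)·(-2.75)) / 3 = 10.75/3 = 3.5833
  Sample standard deviations s_i = √(s[i,i]):
  s(U) = √(8.25) = 2.8723
  s(V) = √(2.25) = 1.5
  s(W) = √(3.5833) = 1.893

Step 3 — r_{ij} = s_{ij} / (s_i · s_j):
  r[U,U] = 1 (diagonal).
  r[U,V] = 2.25 / (2.8723 · 1.5) = 2.25 / 4.3084 = 0.5222
  r[U,W] = 0.9167 / (2.8723 · 1.893) = 0.9167 / 5.4371 = 0.1686
  r[V,V] = 1 (diagonal).
  r[V,W] = -2.0833 / (1.5 · 1.893) = -2.0833 / 2.8395 = -0.7337
  r[W,W] = 1 (diagonal).

R is symmetric with unit diagonal. Assembling:

R = [[1, 0.5222, 0.1686],
 [0.5222, 1, -0.7337],
 [0.1686, -0.7337, 1]]


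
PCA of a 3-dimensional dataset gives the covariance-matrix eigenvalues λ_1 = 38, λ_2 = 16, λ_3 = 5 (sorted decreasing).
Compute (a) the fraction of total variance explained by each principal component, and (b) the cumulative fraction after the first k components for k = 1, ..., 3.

Step 1 — total variance = trace(Sigma) = Σ λ_i = 38 + 16 + 5 = 59.

Step 2 — fraction explained by component i = λ_i / Σ λ:
  PC1: 38/59 = 0.6441
  PC2: 16/59 = 0.2712
  PC3: 5/59 = 0.0847

Step 3 — cumulative fraction after k components = (λ_1 + ... + λ_k) / Σ λ:
  k = 1: 38/59 = 0.6441
  k = 2: (38 + 16)/59 = 54/59 = 0.9153
  k = 3: (38 + 16 + 5)/59 = 59/59 = 1

Summary (fraction, with percent):

explained: PC1 0.6441 (64.41%), PC2 0.2712 (27.12%), PC3 0.0847 (8.47%);  cumulative: 0.6441, 0.9153, 1


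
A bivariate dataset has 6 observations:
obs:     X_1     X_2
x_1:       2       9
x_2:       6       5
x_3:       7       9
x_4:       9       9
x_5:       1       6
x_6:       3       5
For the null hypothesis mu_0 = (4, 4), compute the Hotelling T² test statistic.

Step 1 — sample mean vector:
  mean(X_1) = (2 + 6 + 7 + 9 + 1 + 3) / 6 = 28/6 = 4.6667
  mean(X_2) = (9 + 5 + 9 + 9 + 6 + 5) / 6 = 43/6 = 7.1667
  x̄ = (4.6667, 7.1667),  deviation x̄ - mu_0 = (4.6667, 7.1667) - (4, 4) = (0.6667, 3.1667).

Step 2 — sample covariance matrix, S[i,j] = (1/(n-1)) · Σ_k (x_{k,i} - mean_i) · (x_{k,j} - mean_j), divisor n-1 = 5:
  S[X_1,X_1] = ((-2.6667)·(-2.6667) + (1.3333)·(1.3333) + (2.3333)·(2.3333) + (4.3333)·(4.3333) + (-3.6667)·(-3.6667) + (-1.6667)·(-1.6667)) / 5 = 49.3333/5 = 9.8667
  S[X_1,X_2] = ((-2.6667)·(1.8333) + (1.3333)·(-2.1667) + (2.3333)·(1.8333) + (4.3333)·(1.8333) + (-3.6667)·(-1.1667) + (-1.6667)·(-2.1667)) / 5 = 12.3333/5 = 2.4667
  S[X_2,X_2] = ((1.8333)·(1.8333) + (-2.1667)·(-2.1667) + (1.8333)·(1.8333) + (1.8333)·(1.8333) + (-1.1667)·(-1.1667) + (-2.1667)·(-2.1667)) / 5 = 20.8333/5 = 4.1667
  S = [[9.8667, 2.4667],
 [2.4667, 4.1667]].

Step 3 — invert S. det(S) = 9.8667·4.1667 - (2.4667)² = 35.0267.
  S^{-1} = (1/det) · [[d, -b], [-b, a]] = [[0.119, -0.0704],
 [-0.0704, 0.2817]].

Step 4 — quadratic form (x̄ - mu_0)^T · S^{-1} · (x̄ - mu_0):
  S^{-1} · (x̄ - mu_0) = (-0.1437, 0.8451),
  (x̄ - mu_0)^T · [...] = (0.6667)·(-0.1437) + (3.1667)·(0.8451) = 2.5803.

Step 5 — scale by n: T² = 6 · 2.5803 = 15.4815.

T² ≈ 15.4815


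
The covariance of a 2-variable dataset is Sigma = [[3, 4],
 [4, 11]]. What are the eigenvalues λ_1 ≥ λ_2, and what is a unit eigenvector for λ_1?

Step 1 — characteristic polynomial of 2×2 Sigma:
  det(Sigma - λI) = λ² - trace · λ + det = 0.
  trace = 3 + 11 = 14, det = 3·11 - (4)² = 17.
Step 2 — discriminant:
  Δ = trace² - 4·det = 196 - 68 = 128.
Step 3 — eigenvalues:
  λ = (trace ± √Δ)/2 = (14 ± 11.3137)/2,
  λ_1 = 12.6569,  λ_2 = 1.3431.

Step 4 — unit eigenvector for λ_1: solve (Sigma - λ_1 I)v = 0. First row:
  (3 - 12.6569)·v_x + (4)·v_y = 0, i.e. (-9.6569)·v_x + (4)·v_y = 0,
  so v ∝ (b, λ_1 - a) = (4, 9.6569) = u.
  ||u|| = √((4)² + (9.6569)²) = √(109.2548) ≈ 10.4525,
  v_1 = u/||u|| ≈ (0.3827, 0.9239) (||v_1|| = 1).

λ_1 = 12.6569,  λ_2 = 1.3431;  v_1 ≈ (0.3827, 0.9239)


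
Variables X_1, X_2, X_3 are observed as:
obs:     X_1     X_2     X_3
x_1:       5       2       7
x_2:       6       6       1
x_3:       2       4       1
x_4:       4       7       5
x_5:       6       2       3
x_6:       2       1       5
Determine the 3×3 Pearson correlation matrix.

Step 1 — column means:
  mean(X_1) = (5 + 6 + 2 + 4 + 6 + 2) / 6 = 25/6 = 4.1667
  mean(X_2) = (2 + 6 + 4 + 7 + 2 + 1) / 6 = 22/6 = 3.6667
  mean(X_3) = (7 + 1 + 1 + 5 + 3 + 5) / 6 = 22/6 = 3.6667

Step 2 — sample variances and covariances s[i,j] = (1/(n-1)) · Σ_k (x_{k,i} - mean_i) · (x_{k,j} - mean_j), with n-1 = 5:
  s[X_1,X_1] = ((0.8333)·(0.8333) + (1.8333)·(1.8333) + (-2.1667)·(-2.1667) + (-0.1667)·(-0.1667) + (1.8333)·(1.8333) + (-2.1667)·(-2.1667)) / 5 = 16.8333/5 = 3.3667
  s[X_1,X_2] = ((0.8333)·(-1.6667) + (1.8333)·(2.3333) + (-2.1667)·(0.3333) + (-0.1667)·(3.3333) + (1.8333)·(-1.6667) + (-2.1667)·(-2.6667)) / 5 = 4.3333/5 = 0.8667
  s[X_1,X_3] = ((0.8333)·(3.3333) + (1.8333)·(-2.6667) + (-2.1667)·(-2.6667) + (-0.1667)·(1.3333) + (1.8333)·(-0.6667) + (-2.1667)·(1.3333)) / 5 = -0.6667/5 = -0.1333
  s[X_2,X_2] = ((-1.6667)·(-1.6667) + (2.3333)·(2.3333) + (0.3333)·(0.3333) + (3.3333)·(3.3333) + (-1.6667)·(-1.6667) + (-2.6667)·(-2.6667)) / 5 = 29.3333/5 = 5.8667
  s[X_2,X_3] = ((-1.6667)·(3.3333) + (2.3333)·(-2.6667) + (0.3333)·(-2.6667) + (3.3333)·(1.3333) + (-1.6667)·(-0.6667) + (-2.6667)·(1.3333)) / 5 = -10.6667/5 = -2.1333
  s[X_3,X_3] = ((3.3333)·(3.3333) + (-2.6667)·(-2.6667) + (-2.6667)·(-2.6667) + (1.3333)·(1.3333) + (-0.6667)·(-0.6667) + (1.3333)·(1.3333)) / 5 = 29.3333/5 = 5.8667
  Sample standard deviations s_i = √(s[i,i]):
  s(X_1) = √(3.3667) = 1.8348
  s(X_2) = √(5.8667) = 2.4221
  s(X_3) = √(5.8667) = 2.4221

Step 3 — r_{ij} = s_{ij} / (s_i · s_j):
  r[X_1,X_1] = 1 (diagonal).
  r[X_1,X_2] = 0.8667 / (1.8348 · 2.4221) = 0.8667 / 4.4442 = 0.195
  r[X_1,X_3] = -0.1333 / (1.8348 · 2.4221) = -0.1333 / 4.4442 = -0.03
  r[X_2,X_2] = 1 (diagonal).
  r[X_2,X_3] = -2.1333 / (2.4221 · 2.4221) = -2.1333 / 5.8667 = -0.3636
  r[X_3,X_3] = 1 (diagonal).

R is symmetric with unit diagonal. Assembling:

R = [[1, 0.195, -0.03],
 [0.195, 1, -0.3636],
 [-0.03, -0.3636, 1]]


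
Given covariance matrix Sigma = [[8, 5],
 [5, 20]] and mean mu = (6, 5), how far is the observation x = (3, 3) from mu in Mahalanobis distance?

Step 1 — centre the observation: (x - mu) = (-3, -2).

Step 2 — invert Sigma. det(Sigma) = 8·20 - (5)² = 135.
  Sigma^{-1} = (1/det) · [[d, -b], [-b, a]] = [[0.1481, -0.037],
 [-0.037, 0.0593]].

Step 3 — form the quadratic (x - mu)^T · Sigma^{-1} · (x - mu):
  Sigma^{-1} · (x - mu) = (-0.3704, -0.0074).
  (x - mu)^T · [Sigma^{-1} · (x - mu)] = (-3)·(-0.3704) + (-2)·(-0.0074) = 1.1259.

Step 4 — take square root: d = √(1.1259) ≈ 1.0611.

d(x, mu) = √(1.1259) ≈ 1.0611


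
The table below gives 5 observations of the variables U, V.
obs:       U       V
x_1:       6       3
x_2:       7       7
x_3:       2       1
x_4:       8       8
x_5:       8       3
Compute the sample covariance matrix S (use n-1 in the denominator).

Step 1 — column means:
  mean(U) = (6 + 7 + 2 + 8 + 8) / 5 = 31/5 = 6.2
  mean(V) = (3 + 7 + 1 + 8 + 3) / 5 = 22/5 = 4.4

Step 2 — sample covariance S[i,j] = (1/(n-1)) · Σ_k (x_{k,i} - mean_i) · (x_{k,j} - mean_j), with n-1 = 4.
  S[U,U] = ((-0.2)·(-0.2) + (0.8)·(0.8) + (-4.2)·(-4.2) + (1.8)·(1.8) + (1.8)·(1.8)) / 4 = 24.8/4 = 6.2
  S[U,V] = ((-0.2)·(-1.4) + (0.8)·(2.6) + (-4.2)·(-3.4) + (1.8)·(3.6) + (1.8)·(-1.4)) / 4 = 20.6/4 = 5.15
  S[V,V] = ((-1.4)·(-1.4) + (2.6)·(2.6) + (-3.4)·(-3.4) + (3.6)·(3.6) + (-1.4)·(-1.4)) / 4 = 35.2/4 = 8.8

S is symmetric (S[j,i] = S[i,j]). Assembling:

S = [[6.2, 5.15],
 [5.15, 8.8]]


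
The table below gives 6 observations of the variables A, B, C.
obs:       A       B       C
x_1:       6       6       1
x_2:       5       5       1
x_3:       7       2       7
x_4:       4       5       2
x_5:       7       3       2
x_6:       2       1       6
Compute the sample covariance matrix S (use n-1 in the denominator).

Step 1 — column means:
  mean(A) = (6 + 5 + 7 + 4 + 7 + 2) / 6 = 31/6 = 5.1667
  mean(B) = (6 + 5 + 2 + 5 + 3 + 1) / 6 = 22/6 = 3.6667
  mean(C) = (1 + 1 + 7 + 2 + 2 + 6) / 6 = 19/6 = 3.1667

Step 2 — sample covariance S[i,j] = (1/(n-1)) · Σ_k (x_{k,i} - mean_i) · (x_{k,j} - mean_j), with n-1 = 5.
  S[A,A] = ((0.8333)·(0.8333) + (-0.1667)·(-0.1667) + (1.8333)·(1.8333) + (-1.1667)·(-1.1667) + (1.8333)·(1.8333) + (-3.1667)·(-3.1667)) / 5 = 18.8333/5 = 3.7667
  S[A,B] = ((0.8333)·(2.3333) + (-0.1667)·(1.3333) + (1.8333)·(-1.6667) + (-1.1667)·(1.3333) + (1.8333)·(-0.6667) + (-3.1667)·(-2.6667)) / 5 = 4.3333/5 = 0.8667
  S[A,C] = ((0.8333)·(-2.1667) + (-0.1667)·(-2.1667) + (1.8333)·(3.8333) + (-1.1667)·(-1.1667) + (1.8333)·(-1.1667) + (-3.1667)·(2.8333)) / 5 = -4.1667/5 = -0.8333
  S[B,B] = ((2.3333)·(2.3333) + (1.3333)·(1.3333) + (-1.6667)·(-1.6667) + (1.3333)·(1.3333) + (-0.6667)·(-0.6667) + (-2.6667)·(-2.6667)) / 5 = 19.3333/5 = 3.8667
  S[B,C] = ((2.3333)·(-2.1667) + (1.3333)·(-2.1667) + (-1.6667)·(3.8333) + (1.3333)·(-1.1667) + (-0.6667)·(-1.1667) + (-2.6667)·(2.8333)) / 5 = -22.6667/5 = -4.5333
  S[C,C] = ((-2.1667)·(-2.1667) + (-2.1667)·(-2.1667) + (3.8333)·(3.8333) + (-1.1667)·(-1.1667) + (-1.1667)·(-1.1667) + (2.8333)·(2.8333)) / 5 = 34.8333/5 = 6.9667

S is symmetric (S[j,i] = S[i,j]). Assembling:

S = [[3.7667, 0.8667, -0.8333],
 [0.8667, 3.8667, -4.5333],
 [-0.8333, -4.5333, 6.9667]]


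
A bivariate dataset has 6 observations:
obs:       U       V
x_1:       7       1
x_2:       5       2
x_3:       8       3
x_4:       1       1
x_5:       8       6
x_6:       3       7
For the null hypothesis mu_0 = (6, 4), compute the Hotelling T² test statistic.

Step 1 — sample mean vector:
  mean(U) = (7 + 5 + 8 + 1 + 8 + 3) / 6 = 32/6 = 5.3333
  mean(V) = (1 + 2 + 3 + 1 + 6 + 7) / 6 = 20/6 = 3.3333
  x̄ = (5.3333, 3.3333),  deviation x̄ - mu_0 = (5.3333, 3.3333) - (6, 4) = (-0.6667, -0.6667).

Step 2 — sample covariance matrix, S[i,j] = (1/(n-1)) · Σ_k (x_{k,i} - mean_i) · (x_{k,j} - mean_j), divisor n-1 = 5:
  S[U,U] = ((1.6667)·(1.6667) + (-0.3333)·(-0.3333) + (2.6667)·(2.6667) + (-4.3333)·(-4.3333) + (2.6667)·(2.6667) + (-2.3333)·(-2.3333)) / 5 = 41.3333/5 = 8.2667
  S[U,V] = ((1.6667)·(-2.3333) + (-0.3333)·(-1.3333) + (2.6667)·(-0.3333) + (-4.3333)·(-2.3333) + (2.6667)·(2.6667) + (-2.3333)·(3.6667)) / 5 = 4.3333/5 = 0.8667
  S[V,V] = ((-2.3333)·(-2.3333) + (-1.3333)·(-1.3333) + (-0.3333)·(-0.3333) + (-2.3333)·(-2.3333) + (2.6667)·(2.6667) + (3.6667)·(3.6667)) / 5 = 33.3333/5 = 6.6667
  S = [[8.2667, 0.8667],
 [0.8667, 6.6667]].

Step 3 — invert S. det(S) = 8.2667·6.6667 - (0.8667)² = 54.36.
  S^{-1} = (1/det) · [[d, -b], [-b, a]] = [[0.1226, -0.0159],
 [-0.0159, 0.1521]].

Step 4 — quadratic form (x̄ - mu_0)^T · S^{-1} · (x̄ - mu_0):
  S^{-1} · (x̄ - mu_0) = (-0.0711, -0.0908),
  (x̄ - mu_0)^T · [...] = (-0.6667)·(-0.0711) + (-0.6667)·(-0.0908) = 0.1079.

Step 5 — scale by n: T² = 6 · 0.1079 = 0.6475.

T² ≈ 0.6475


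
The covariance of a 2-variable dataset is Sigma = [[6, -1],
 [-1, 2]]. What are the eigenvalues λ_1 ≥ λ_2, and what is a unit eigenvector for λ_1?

Step 1 — characteristic polynomial of 2×2 Sigma:
  det(Sigma - λI) = λ² - trace · λ + det = 0.
  trace = 6 + 2 = 8, det = 6·2 - (-1)² = 11.
Step 2 — discriminant:
  Δ = trace² - 4·det = 64 - 44 = 20.
Step 3 — eigenvalues:
  λ = (trace ± √Δ)/2 = (8 ± 4.4721)/2,
  λ_1 = 6.2361,  λ_2 = 1.7639.

Step 4 — unit eigenvector for λ_1: solve (Sigma - λ_1 I)v = 0. First row:
  (6 - 6.2361)·v_x + (-1)·v_y = 0, i.e. (-0.2361)·v_x + (-1)·v_y = 0,
  so v ∝ (b, λ_1 - a) = (-1, 0.2361); multiply by -1 so the first entry is positive: u = (1, -0.2361).
  ||u|| = √((1)² + (-0.2361)²) = √(1.0557) ≈ 1.0275,
  v_1 = u/||u|| ≈ (0.9732, -0.2298) (||v_1|| = 1).

λ_1 = 6.2361,  λ_2 = 1.7639;  v_1 ≈ (0.9732, -0.2298)


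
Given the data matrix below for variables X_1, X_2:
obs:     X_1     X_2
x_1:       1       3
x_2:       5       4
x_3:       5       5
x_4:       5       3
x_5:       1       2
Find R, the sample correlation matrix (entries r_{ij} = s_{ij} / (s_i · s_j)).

Step 1 — column means:
  mean(X_1) = (1 + 5 + 5 + 5 + 1) / 5 = 17/5 = 3.4
  mean(X_2) = (3 + 4 + 5 + 3 + 2) / 5 = 17/5 = 3.4

Step 2 — sample variances and covariances s[i,j] = (1/(n-1)) · Σ_k (x_{k,i} - mean_i) · (x_{k,j} - mean_j), with n-1 = 4:
  s[X_1,X_1] = ((-2.4)·(-2.4) + (1.6)·(1.6) + (1.6)·(1.6) + (1.6)·(1.6) + (-2.4)·(-2.4)) / 4 = 19.2/4 = 4.8
  s[X_1,X_2] = ((-2.4)·(-0.4) + (1.6)·(0.6) + (1.6)·(1.6) + (1.6)·(-0.4) + (-2.4)·(-1.4)) / 4 = 7.2/4 = 1.8
  s[X_2,X_2] = ((-0.4)·(-0.4) + (0.6)·(0.6) + (1.6)·(1.6) + (-0.4)·(-0.4) + (-1.4)·(-1.4)) / 4 = 5.2/4 = 1.3
  Sample standard deviations s_i = √(s[i,i]):
  s(X_1) = √(4.8) = 2.1909
  s(X_2) = √(1.3) = 1.1402

Step 3 — r_{ij} = s_{ij} / (s_i · s_j):
  r[X_1,X_1] = 1 (diagonal).
  r[X_1,X_2] = 1.8 / (2.1909 · 1.1402) = 1.8 / 2.498 = 0.7206
  r[X_2,X_2] = 1 (diagonal).

R is symmetric with unit diagonal. Assembling:

R = [[1, 0.7206],
 [0.7206, 1]]


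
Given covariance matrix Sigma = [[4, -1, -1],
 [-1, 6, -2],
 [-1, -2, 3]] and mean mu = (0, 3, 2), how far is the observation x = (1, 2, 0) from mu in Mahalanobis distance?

Step 1 — centre the observation: (x - mu) = (1, -1, -2).

Step 2 — invert Sigma (cofactor / det for 3×3, or solve directly):
  Sigma^{-1} = [[0.3256, 0.1163, 0.186],
 [0.1163, 0.2558, 0.2093],
 [0.186, 0.2093, 0.5349]].

Step 3 — form the quadratic (x - mu)^T · Sigma^{-1} · (x - mu):
  Sigma^{-1} · (x - mu) = (-0.1628, -0.5581, -1.093).
  (x - mu)^T · [Sigma^{-1} · (x - mu)] = (1)·(-0.1628) + (-1)·(-0.5581) + (-2)·(-1.093) = 2.5814.

Step 4 — take square root: d = √(2.5814) ≈ 1.6067.

d(x, mu) = √(2.5814) ≈ 1.6067


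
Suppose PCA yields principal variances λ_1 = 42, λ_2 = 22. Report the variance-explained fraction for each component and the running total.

Step 1 — total variance = trace(Sigma) = Σ λ_i = 42 + 22 = 64.

Step 2 — fraction explained by component i = λ_i / Σ λ:
  PC1: 42/64 = 0.6562
  PC2: 22/64 = 0.3438

Step 3 — cumulative fraction after k components = (λ_1 + ... + λ_k) / Σ λ:
  k = 1: 42/64 = 0.6562
  k = 2: (42 + 22)/64 = 64/64 = 1

Summary (fraction, with percent):

explained: PC1 0.6562 (65.62%), PC2 0.3438 (34.38%);  cumulative: 0.6562, 1


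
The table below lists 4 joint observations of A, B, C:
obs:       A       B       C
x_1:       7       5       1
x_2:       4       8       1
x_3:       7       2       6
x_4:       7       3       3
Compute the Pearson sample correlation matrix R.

Step 1 — column means:
  mean(A) = (7 + 4 + 7 + 7) / 4 = 25/4 = 6.25
  mean(B) = (5 + 8 + 2 + 3) / 4 = 18/4 = 4.5
  mean(C) = (1 + 1 + 6 + 3) / 4 = 11/4 = 2.75

Step 2 — sample variances and covariances s[i,j] = (1/(n-1)) · Σ_k (x_{k,i} - mean_i) · (x_{k,j} - mean_j), with n-1 = 3:
  s[A,A] = ((0.75)·(0.75) + (-2.25)·(-2.25) + (0.75)·(0.75) + (0.75)·(0.75)) / 3 = 6.75/3 = 2.25
  s[A,B] = ((0.75)·(0.5) + (-2.25)·(3.5) + (0.75)·(-2.5) + (0.75)·(-1.5)) / 3 = -10.5/3 = -3.5
  s[A,C] = ((0.75)·(-1.75) + (-2.25)·(-1.75) + (0.75)·(3.25) + (0.75)·(0.25)) / 3 = 5.25/3 = 1.75
  s[B,B] = ((0.5)·(0.5) + (3.5)·(3.5) + (-2.5)·(-2.5) + (-1.5)·(-1.5)) / 3 = 21/3 = 7
  s[B,C] = ((0.5)·(-1.75) + (3.5)·(-1.75) + (-2.5)·(3.25) + (-1.5)·(0.25)) / 3 = -15.5/3 = -5.1667
  s[C,C] = ((-1.75)·(-1.75) + (-1.75)·(-1.75) + (3.25)·(3.25) + (0.25)·(0.25)) / 3 = 16.75/3 = 5.5833
  Sample standard deviations s_i = √(s[i,i]):
  s(A) = √(2.25) = 1.5
  s(B) = √(7) = 2.6458
  s(C) = √(5.5833) = 2.3629

Step 3 — r_{ij} = s_{ij} / (s_i · s_j):
  r[A,A] = 1 (diagonal).
  r[A,B] = -3.5 / (1.5 · 2.6458) = -3.5 / 3.9686 = -0.8819
  r[A,C] = 1.75 / (1.5 · 2.3629) = 1.75 / 3.5444 = 0.4937
  r[B,B] = 1 (diagonal).
  r[B,C] = -5.1667 / (2.6458 · 2.3629) = -5.1667 / 6.2517 = -0.8264
  r[C,C] = 1 (diagonal).

R is symmetric with unit diagonal. Assembling:

R = [[1, -0.8819, 0.4937],
 [-0.8819, 1, -0.8264],
 [0.4937, -0.8264, 1]]


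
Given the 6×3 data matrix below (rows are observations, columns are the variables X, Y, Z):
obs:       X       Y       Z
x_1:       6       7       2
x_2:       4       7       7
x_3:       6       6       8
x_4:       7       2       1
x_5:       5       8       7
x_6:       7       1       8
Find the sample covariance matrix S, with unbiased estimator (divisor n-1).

Step 1 — column means:
  mean(X) = (6 + 4 + 6 + 7 + 5 + 7) / 6 = 35/6 = 5.8333
  mean(Y) = (7 + 7 + 6 + 2 + 8 + 1) / 6 = 31/6 = 5.1667
  mean(Z) = (2 + 7 + 8 + 1 + 7 + 8) / 6 = 33/6 = 5.5

Step 2 — sample covariance S[i,j] = (1/(n-1)) · Σ_k (x_{k,i} - mean_i) · (x_{k,j} - mean_j), with n-1 = 5.
  S[X,X] = ((0.1667)·(0.1667) + (-1.8333)·(-1.8333) + (0.1667)·(0.1667) + (1.1667)·(1.1667) + (-0.8333)·(-0.8333) + (1.1667)·(1.1667)) / 5 = 6.8333/5 = 1.3667
  S[X,Y] = ((0.1667)·(1.8333) + (-1.8333)·(1.8333) + (0.1667)·(0.8333) + (1.1667)·(-3.1667) + (-0.8333)·(2.8333) + (1.1667)·(-4.1667)) / 5 = -13.8333/5 = -2.7667
  S[X,Z] = ((0.1667)·(-3.5) + (-1.8333)·(1.5) + (0.1667)·(2.5) + (1.1667)·(-4.5) + (-0.8333)·(1.5) + (1.1667)·(2.5)) / 5 = -6.5/5 = -1.3
  S[Y,Y] = ((1.8333)·(1.8333) + (1.8333)·(1.8333) + (0.8333)·(0.8333) + (-3.1667)·(-3.1667) + (2.8333)·(2.8333) + (-4.1667)·(-4.1667)) / 5 = 42.8333/5 = 8.5667
  S[Y,Z] = ((1.8333)·(-3.5) + (1.8333)·(1.5) + (0.8333)·(2.5) + (-3.1667)·(-4.5) + (2.8333)·(1.5) + (-4.1667)·(2.5)) / 5 = 6.5/5 = 1.3
  S[Z,Z] = ((-3.5)·(-3.5) + (1.5)·(1.5) + (2.5)·(2.5) + (-4.5)·(-4.5) + (1.5)·(1.5) + (2.5)·(2.5)) / 5 = 49.5/5 = 9.9

S is symmetric (S[j,i] = S[i,j]). Assembling:

S = [[1.3667, -2.7667, -1.3],
 [-2.7667, 8.5667, 1.3],
 [-1.3, 1.3, 9.9]]


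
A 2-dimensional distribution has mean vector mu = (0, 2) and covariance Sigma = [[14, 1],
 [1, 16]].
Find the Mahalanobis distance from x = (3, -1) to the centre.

Step 1 — centre the observation: (x - mu) = (3, -3).

Step 2 — invert Sigma. det(Sigma) = 14·16 - (1)² = 223.
  Sigma^{-1} = (1/det) · [[d, -b], [-b, a]] = [[0.0717, -0.0045],
 [-0.0045, 0.0628]].

Step 3 — form the quadratic (x - mu)^T · Sigma^{-1} · (x - mu):
  Sigma^{-1} · (x - mu) = (0.2287, -0.2018).
  (x - mu)^T · [Sigma^{-1} · (x - mu)] = (3)·(0.2287) + (-3)·(-0.2018) = 1.2915.

Step 4 — take square root: d = √(1.2915) ≈ 1.1364.

d(x, mu) = √(1.2915) ≈ 1.1364


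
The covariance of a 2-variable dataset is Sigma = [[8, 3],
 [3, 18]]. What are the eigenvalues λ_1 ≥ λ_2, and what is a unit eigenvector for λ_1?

Step 1 — characteristic polynomial of 2×2 Sigma:
  det(Sigma - λI) = λ² - trace · λ + det = 0.
  trace = 8 + 18 = 26, det = 8·18 - (3)² = 135.
Step 2 — discriminant:
  Δ = trace² - 4·det = 676 - 540 = 136.
Step 3 — eigenvalues:
  λ = (trace ± √Δ)/2 = (26 ± 11.6619)/2,
  λ_1 = 18.831,  λ_2 = 7.169.

Step 4 — unit eigenvector for λ_1: solve (Sigma - λ_1 I)v = 0. First row:
  (8 - 18.831)·v_x + (3)·v_y = 0, i.e. (-10.831)·v_x + (3)·v_y = 0,
  so v ∝ (b, λ_1 - a) = (3, 10.831) = u.
  ||u|| = √((3)² + (10.831)²) = √(126.3095) ≈ 11.2388,
  v_1 = u/||u|| ≈ (0.2669, 0.9637) (||v_1|| = 1).

λ_1 = 18.831,  λ_2 = 7.169;  v_1 ≈ (0.2669, 0.9637)


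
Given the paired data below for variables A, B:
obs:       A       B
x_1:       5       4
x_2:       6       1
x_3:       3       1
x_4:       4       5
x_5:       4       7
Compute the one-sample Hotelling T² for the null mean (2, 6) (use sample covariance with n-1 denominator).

Step 1 — sample mean vector:
  mean(A) = (5 + 6 + 3 + 4 + 4) / 5 = 22/5 = 4.4
  mean(B) = (4 + 1 + 1 + 5 + 7) / 5 = 18/5 = 3.6
  x̄ = (4.4, 3.6),  deviation x̄ - mu_0 = (4.4, 3.6) - (2, 6) = (2.4, -2.4).

Step 2 — sample covariance matrix, S[i,j] = (1/(n-1)) · Σ_k (x_{k,i} - mean_i) · (x_{k,j} - mean_j), divisor n-1 = 4:
  S[A,A] = ((0.6)·(0.6) + (1.6)·(1.6) + (-1.4)·(-1.4) + (-0.4)·(-0.4) + (-0.4)·(-0.4)) / 4 = 5.2/4 = 1.3
  S[A,B] = ((0.6)·(0.4) + (1.6)·(-2.6) + (-1.4)·(-2.6) + (-0.4)·(1.4) + (-0.4)·(3.4)) / 4 = -2.2/4 = -0.55
  S[B,B] = ((0.4)·(0.4) + (-2.6)·(-2.6) + (-2.6)·(-2.6) + (1.4)·(1.4) + (3.4)·(3.4)) / 4 = 27.2/4 = 6.8
  S = [[1.3, -0.55],
 [-0.55, 6.8]].

Step 3 — invert S. det(S) = 1.3·6.8 - (-0.55)² = 8.5375.
  S^{-1} = (1/det) · [[d, -b], [-b, a]] = [[0.7965, 0.0644],
 [0.0644, 0.1523]].

Step 4 — quadratic form (x̄ - mu_0)^T · S^{-1} · (x̄ - mu_0):
  S^{-1} · (x̄ - mu_0) = (1.757, -0.2108),
  (x̄ - mu_0)^T · [...] = (2.4)·(1.757) + (-2.4)·(-0.2108) = 4.7227.

Step 5 — scale by n: T² = 5 · 4.7227 = 23.6135.

T² ≈ 23.6135


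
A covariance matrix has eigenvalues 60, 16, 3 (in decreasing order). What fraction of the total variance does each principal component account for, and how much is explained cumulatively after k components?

Step 1 — total variance = trace(Sigma) = Σ λ_i = 60 + 16 + 3 = 79.

Step 2 — fraction explained by component i = λ_i / Σ λ:
  PC1: 60/79 = 0.7595
  PC2: 16/79 = 0.2025
  PC3: 3/79 = 0.038

Step 3 — cumulative fraction after k components = (λ_1 + ... + λ_k) / Σ λ:
  k = 1: 60/79 = 0.7595
  k = 2: (60 + 16)/79 = 76/79 = 0.962
  k = 3: (60 + 16 + 3)/79 = 79/79 = 1

Summary (fraction, with percent):

explained: PC1 0.7595 (75.95%), PC2 0.2025 (20.25%), PC3 0.038 (3.8%);  cumulative: 0.7595, 0.962, 1


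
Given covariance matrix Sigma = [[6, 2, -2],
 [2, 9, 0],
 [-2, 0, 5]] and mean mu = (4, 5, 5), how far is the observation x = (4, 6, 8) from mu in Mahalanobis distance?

Step 1 — centre the observation: (x - mu) = (0, 1, 3).

Step 2 — invert Sigma (cofactor / det for 3×3, or solve directly):
  Sigma^{-1} = [[0.2103, -0.0467, 0.0841],
 [-0.0467, 0.1215, -0.0187],
 [0.0841, -0.0187, 0.2336]].

Step 3 — form the quadratic (x - mu)^T · Sigma^{-1} · (x - mu):
  Sigma^{-1} · (x - mu) = (0.2056, 0.0654, 0.6822).
  (x - mu)^T · [Sigma^{-1} · (x - mu)] = (0)·(0.2056) + (1)·(0.0654) + (3)·(0.6822) = 2.1121.

Step 4 — take square root: d = √(2.1121) ≈ 1.4533.

d(x, mu) = √(2.1121) ≈ 1.4533


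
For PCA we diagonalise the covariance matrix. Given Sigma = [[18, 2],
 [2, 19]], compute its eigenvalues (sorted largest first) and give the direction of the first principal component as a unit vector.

Step 1 — characteristic polynomial of 2×2 Sigma:
  det(Sigma - λI) = λ² - trace · λ + det = 0.
  trace = 18 + 19 = 37, det = 18·19 - (2)² = 338.
Step 2 — discriminant:
  Δ = trace² - 4·det = 1369 - 1352 = 17.
Step 3 — eigenvalues:
  λ = (trace ± √Δ)/2 = (37 ± 4.1231)/2,
  λ_1 = 20.5616,  λ_2 = 16.4384.

Step 4 — unit eigenvector for λ_1: solve (Sigma - λ_1 I)v = 0. First row:
  (18 - 20.5616)·v_x + (2)·v_y = 0, i.e. (-2.5616)·v_x + (2)·v_y = 0,
  so v ∝ (b, λ_1 - a) = (2, 2.5616) = u.
  ||u|| = √((2)² + (2.5616)²) = √(10.5616) ≈ 3.2499,
  v_1 = u/||u|| ≈ (0.6154, 0.7882) (||v_1|| = 1).

λ_1 = 20.5616,  λ_2 = 16.4384;  v_1 ≈ (0.6154, 0.7882)


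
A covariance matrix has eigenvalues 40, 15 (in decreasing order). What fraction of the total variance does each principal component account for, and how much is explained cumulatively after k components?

Step 1 — total variance = trace(Sigma) = Σ λ_i = 40 + 15 = 55.

Step 2 — fraction explained by component i = λ_i / Σ λ:
  PC1: 40/55 = 0.7273
  PC2: 15/55 = 0.2727

Step 3 — cumulative fraction after k components = (λ_1 + ... + λ_k) / Σ λ:
  k = 1: 40/55 = 0.7273
  k = 2: (40 + 15)/55 = 55/55 = 1

Summary (fraction, with percent):

explained: PC1 0.7273 (72.73%), PC2 0.2727 (27.27%);  cumulative: 0.7273, 1


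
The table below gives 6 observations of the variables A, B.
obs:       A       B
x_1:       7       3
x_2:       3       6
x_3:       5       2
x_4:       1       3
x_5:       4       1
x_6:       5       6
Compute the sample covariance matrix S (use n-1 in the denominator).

Step 1 — column means:
  mean(A) = (7 + 3 + 5 + 1 + 4 + 5) / 6 = 25/6 = 4.1667
  mean(B) = (3 + 6 + 2 + 3 + 1 + 6) / 6 = 21/6 = 3.5

Step 2 — sample covariance S[i,j] = (1/(n-1)) · Σ_k (x_{k,i} - mean_i) · (x_{k,j} - mean_j), with n-1 = 5.
  S[A,A] = ((2.8333)·(2.8333) + (-1.1667)·(-1.1667) + (0.8333)·(0.8333) + (-3.1667)·(-3.1667) + (-0.1667)·(-0.1667) + (0.8333)·(0.8333)) / 5 = 20.8333/5 = 4.1667
  S[A,B] = ((2.8333)·(-0.5) + (-1.1667)·(2.5) + (0.8333)·(-1.5) + (-3.1667)·(-0.5) + (-0.1667)·(-2.5) + (0.8333)·(2.5)) / 5 = -1.5/5 = -0.3
  S[B,B] = ((-0.5)·(-0.5) + (2.5)·(2.5) + (-1.5)·(-1.5) + (-0.5)·(-0.5) + (-2.5)·(-2.5) + (2.5)·(2.5)) / 5 = 21.5/5 = 4.3

S is symmetric (S[j,i] = S[i,j]). Assembling:

S = [[4.1667, -0.3],
 [-0.3, 4.3]]
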